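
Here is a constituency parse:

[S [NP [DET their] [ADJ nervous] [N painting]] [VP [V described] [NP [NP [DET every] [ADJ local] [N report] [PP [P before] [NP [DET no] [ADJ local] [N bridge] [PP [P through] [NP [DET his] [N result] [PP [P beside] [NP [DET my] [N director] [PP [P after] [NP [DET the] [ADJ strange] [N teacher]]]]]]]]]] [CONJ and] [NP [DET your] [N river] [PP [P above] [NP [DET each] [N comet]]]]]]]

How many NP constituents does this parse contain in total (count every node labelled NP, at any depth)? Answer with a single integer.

9

Scanning left to right, an opening `[NP` appears at word positions 1, 5, 5, 9, 13, 16, 19, 23, 26 — 9 in total.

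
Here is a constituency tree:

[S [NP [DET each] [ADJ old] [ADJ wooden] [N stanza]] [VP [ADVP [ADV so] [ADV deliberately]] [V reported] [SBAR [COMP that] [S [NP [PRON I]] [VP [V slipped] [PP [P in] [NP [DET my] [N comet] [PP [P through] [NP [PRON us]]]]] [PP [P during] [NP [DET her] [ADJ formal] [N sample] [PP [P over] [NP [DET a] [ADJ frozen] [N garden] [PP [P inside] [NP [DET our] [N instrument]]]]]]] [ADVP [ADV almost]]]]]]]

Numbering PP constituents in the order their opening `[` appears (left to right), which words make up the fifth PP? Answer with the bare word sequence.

inside our instrument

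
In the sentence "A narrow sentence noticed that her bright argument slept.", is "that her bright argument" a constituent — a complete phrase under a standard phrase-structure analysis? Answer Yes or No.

No

The sequence begins inside the complementizer "that" and ends inside the clause "her bright argument slept"; it crosses a phrase boundary, so no single node in the tree spans exactly those words.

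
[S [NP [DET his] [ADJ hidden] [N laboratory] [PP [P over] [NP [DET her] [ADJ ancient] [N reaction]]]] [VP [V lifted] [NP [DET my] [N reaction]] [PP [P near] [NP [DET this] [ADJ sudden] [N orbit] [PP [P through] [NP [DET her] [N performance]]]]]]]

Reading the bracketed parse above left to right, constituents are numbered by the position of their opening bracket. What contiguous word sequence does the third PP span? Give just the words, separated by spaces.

through her performance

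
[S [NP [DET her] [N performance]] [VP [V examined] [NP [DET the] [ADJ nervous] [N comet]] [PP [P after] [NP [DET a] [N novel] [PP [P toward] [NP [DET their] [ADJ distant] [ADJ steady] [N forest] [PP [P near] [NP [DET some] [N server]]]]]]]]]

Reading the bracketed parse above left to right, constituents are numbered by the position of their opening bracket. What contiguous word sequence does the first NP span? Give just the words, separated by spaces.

her performance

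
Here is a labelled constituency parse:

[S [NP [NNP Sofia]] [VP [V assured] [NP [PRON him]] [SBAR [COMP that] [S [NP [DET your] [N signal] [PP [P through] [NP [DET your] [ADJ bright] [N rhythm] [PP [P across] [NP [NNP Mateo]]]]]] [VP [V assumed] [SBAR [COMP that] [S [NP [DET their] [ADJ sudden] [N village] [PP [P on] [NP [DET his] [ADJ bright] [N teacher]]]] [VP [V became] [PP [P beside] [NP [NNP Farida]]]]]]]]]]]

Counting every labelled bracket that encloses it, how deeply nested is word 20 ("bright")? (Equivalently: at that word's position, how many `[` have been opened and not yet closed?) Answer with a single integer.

11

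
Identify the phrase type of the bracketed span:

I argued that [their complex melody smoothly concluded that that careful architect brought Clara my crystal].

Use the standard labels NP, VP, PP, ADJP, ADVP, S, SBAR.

S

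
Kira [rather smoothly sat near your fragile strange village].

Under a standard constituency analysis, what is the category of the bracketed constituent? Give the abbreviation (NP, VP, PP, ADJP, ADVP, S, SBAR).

VP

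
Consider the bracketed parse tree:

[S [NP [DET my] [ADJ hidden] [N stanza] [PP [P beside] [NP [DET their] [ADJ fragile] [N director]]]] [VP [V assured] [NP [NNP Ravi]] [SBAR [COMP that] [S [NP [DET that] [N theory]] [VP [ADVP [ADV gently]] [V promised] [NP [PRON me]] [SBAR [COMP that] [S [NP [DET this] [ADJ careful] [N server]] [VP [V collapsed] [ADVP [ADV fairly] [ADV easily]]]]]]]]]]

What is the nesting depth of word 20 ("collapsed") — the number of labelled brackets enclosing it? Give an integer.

Counting open brackets not yet closed at "collapsed": [S [VP [SBAR [S [VP [SBAR [S [VP [V = 9.

9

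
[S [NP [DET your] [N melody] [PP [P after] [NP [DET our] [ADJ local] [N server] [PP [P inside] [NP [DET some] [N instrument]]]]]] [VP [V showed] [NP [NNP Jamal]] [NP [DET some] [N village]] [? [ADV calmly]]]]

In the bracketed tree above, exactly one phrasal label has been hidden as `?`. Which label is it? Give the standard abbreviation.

ADVP

A constituent whose immediate children are ADV 'calmly' is an adverb phrase: ADVP.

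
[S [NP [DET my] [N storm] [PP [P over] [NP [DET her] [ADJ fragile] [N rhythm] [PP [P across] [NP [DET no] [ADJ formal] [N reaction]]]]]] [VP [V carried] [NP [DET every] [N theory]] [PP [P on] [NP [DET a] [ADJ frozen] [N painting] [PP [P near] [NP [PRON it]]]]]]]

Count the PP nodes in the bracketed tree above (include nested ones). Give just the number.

4

Listing each PP by its span: [PP over her fragile rhythm across no formal reaction]; [PP across no formal reaction]; [PP on a frozen painting near it]; [PP near it] — that makes 4.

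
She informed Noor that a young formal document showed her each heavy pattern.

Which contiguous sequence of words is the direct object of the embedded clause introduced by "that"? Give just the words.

"showed" heads the VP of the embedded clause introduced by "that", and "each heavy pattern" is its direct object.

each heavy pattern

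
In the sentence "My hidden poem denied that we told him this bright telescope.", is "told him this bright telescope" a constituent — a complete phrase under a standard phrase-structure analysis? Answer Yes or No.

Yes

"told him this bright telescope" is exactly the verb phrase [VP told him this bright telescope], a complete constituent.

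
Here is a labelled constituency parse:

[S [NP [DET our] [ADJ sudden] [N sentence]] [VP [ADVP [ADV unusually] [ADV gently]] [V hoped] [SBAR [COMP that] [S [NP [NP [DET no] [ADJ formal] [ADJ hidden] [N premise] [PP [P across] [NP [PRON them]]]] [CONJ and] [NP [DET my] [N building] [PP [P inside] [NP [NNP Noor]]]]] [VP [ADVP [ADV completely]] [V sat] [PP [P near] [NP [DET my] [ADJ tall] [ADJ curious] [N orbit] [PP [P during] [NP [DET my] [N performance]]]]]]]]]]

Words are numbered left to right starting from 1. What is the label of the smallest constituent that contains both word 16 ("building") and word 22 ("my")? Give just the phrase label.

S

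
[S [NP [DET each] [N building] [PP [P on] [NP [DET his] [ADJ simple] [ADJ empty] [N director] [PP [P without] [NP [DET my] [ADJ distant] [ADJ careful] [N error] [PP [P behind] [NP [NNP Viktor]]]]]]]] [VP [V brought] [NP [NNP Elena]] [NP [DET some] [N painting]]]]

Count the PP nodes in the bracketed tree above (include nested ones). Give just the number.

Scanning left to right, an opening `[PP` appears at word positions 3, 8, 13 — 3 in total.

3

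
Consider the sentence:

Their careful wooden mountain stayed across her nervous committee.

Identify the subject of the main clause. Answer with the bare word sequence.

their careful wooden mountain

In the main clause the verb is "stayed"; the NP preceding it, "their careful wooden mountain", is the subject.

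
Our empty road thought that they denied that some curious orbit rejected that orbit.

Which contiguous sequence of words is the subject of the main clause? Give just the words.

In the main clause the verb is "thought"; the NP preceding it, "our empty road", is the subject.

our empty road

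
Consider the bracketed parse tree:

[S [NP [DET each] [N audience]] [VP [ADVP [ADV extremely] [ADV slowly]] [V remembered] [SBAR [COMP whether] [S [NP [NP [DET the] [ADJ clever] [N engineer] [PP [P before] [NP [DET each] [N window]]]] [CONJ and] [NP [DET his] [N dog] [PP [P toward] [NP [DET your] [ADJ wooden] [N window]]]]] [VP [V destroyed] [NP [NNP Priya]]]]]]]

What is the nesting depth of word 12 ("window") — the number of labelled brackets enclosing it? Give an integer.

9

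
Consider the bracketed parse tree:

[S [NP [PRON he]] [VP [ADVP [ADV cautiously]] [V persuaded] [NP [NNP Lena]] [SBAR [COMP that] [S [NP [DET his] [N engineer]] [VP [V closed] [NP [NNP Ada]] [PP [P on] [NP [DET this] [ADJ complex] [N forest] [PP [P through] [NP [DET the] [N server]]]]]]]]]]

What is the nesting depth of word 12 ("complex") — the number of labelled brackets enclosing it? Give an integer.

8

Path from the root down to the word: S → VP → SBAR → S → VP → PP → NP → ADJ. That is 8 enclosing brackets.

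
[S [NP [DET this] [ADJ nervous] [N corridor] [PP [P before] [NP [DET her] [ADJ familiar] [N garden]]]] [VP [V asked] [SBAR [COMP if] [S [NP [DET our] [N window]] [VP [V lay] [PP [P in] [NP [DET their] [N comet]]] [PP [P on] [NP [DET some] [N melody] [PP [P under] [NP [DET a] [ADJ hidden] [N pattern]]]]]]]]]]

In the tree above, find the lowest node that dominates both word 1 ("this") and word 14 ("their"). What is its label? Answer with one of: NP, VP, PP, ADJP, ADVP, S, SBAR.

S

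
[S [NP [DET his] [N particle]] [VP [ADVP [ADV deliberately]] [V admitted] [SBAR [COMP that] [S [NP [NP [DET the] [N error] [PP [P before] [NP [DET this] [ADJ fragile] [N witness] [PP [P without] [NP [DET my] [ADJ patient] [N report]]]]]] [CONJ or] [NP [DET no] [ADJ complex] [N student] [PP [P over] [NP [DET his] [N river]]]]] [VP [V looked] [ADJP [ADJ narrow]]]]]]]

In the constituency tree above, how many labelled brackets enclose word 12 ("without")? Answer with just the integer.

10

The word sits inside P, which is inside PP, inside NP, inside PP, inside NP, inside NP, inside S, inside SBAR, inside VP, inside S — 10 brackets in all.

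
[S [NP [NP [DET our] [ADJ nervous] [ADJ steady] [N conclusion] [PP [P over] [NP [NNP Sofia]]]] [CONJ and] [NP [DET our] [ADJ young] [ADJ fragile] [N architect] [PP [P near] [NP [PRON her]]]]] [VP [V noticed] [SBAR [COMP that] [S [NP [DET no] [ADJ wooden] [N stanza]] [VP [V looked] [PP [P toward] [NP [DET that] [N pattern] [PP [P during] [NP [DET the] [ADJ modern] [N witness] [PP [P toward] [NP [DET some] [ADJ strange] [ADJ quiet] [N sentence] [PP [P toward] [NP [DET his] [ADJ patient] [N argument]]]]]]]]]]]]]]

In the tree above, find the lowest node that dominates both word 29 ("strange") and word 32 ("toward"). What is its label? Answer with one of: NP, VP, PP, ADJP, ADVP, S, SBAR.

NP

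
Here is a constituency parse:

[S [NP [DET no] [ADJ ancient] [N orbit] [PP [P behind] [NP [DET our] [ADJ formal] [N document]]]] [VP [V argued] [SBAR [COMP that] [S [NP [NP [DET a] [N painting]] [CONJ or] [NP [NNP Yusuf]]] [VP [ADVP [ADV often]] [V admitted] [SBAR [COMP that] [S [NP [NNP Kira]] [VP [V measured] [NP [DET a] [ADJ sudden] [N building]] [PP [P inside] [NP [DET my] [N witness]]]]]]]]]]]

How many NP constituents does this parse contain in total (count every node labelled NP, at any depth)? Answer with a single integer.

8

Scanning left to right, an opening `[NP` appears at word positions 1, 5, 10, 10, 13, 17, 19, 23 — 8 in total.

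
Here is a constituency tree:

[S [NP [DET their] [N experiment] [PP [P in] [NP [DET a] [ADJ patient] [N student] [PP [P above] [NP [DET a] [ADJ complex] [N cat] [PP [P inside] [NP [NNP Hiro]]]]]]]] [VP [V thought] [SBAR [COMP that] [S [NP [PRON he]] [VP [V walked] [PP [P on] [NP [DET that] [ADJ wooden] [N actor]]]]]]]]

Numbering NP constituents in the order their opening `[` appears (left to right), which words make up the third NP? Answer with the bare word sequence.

a complex cat inside Hiro

The NP opening brackets appear, in order, over: "their experiment in a patient student above a complex cat inside Hiro"; "a patient student above a complex cat inside Hiro"; "a complex cat inside Hiro"; "Hiro"; "he"; "that wooden actor". The third one spans "a complex cat inside Hiro".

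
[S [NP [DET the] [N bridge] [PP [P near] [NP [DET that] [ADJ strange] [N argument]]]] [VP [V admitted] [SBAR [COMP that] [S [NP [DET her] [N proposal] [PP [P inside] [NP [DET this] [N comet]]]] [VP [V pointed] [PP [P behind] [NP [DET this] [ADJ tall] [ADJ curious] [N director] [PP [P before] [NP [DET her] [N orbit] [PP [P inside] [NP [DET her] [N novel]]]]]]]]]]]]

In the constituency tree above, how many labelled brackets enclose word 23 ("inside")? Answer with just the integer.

11

The word sits inside P, which is inside PP, inside NP, inside PP, inside NP, inside PP, inside VP, inside S, inside SBAR, inside VP, inside S — 11 brackets in all.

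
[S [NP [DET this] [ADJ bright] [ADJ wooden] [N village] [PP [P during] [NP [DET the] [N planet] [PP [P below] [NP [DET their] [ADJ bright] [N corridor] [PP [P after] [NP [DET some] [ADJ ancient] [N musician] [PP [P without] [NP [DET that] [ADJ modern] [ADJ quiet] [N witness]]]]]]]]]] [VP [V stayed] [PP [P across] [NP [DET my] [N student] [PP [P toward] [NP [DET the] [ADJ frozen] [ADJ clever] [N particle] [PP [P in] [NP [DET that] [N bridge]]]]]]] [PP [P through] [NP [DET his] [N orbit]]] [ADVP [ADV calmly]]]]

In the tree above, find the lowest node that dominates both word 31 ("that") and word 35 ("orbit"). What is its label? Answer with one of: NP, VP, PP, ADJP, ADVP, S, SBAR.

VP

Word 31 lies under S → VP → PP → NP → PP → NP → PP → NP → DET; word 35 lies under S → VP → PP → NP → N. The lowest shared node is the VP.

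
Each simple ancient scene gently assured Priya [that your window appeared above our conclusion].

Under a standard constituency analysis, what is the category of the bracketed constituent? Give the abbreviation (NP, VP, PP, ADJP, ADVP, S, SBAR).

SBAR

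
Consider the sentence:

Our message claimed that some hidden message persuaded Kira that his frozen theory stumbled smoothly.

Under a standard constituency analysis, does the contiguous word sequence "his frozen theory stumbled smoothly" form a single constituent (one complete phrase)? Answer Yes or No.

These words form the whole clause headed by "stumbled", so yes — one constituent.

Yes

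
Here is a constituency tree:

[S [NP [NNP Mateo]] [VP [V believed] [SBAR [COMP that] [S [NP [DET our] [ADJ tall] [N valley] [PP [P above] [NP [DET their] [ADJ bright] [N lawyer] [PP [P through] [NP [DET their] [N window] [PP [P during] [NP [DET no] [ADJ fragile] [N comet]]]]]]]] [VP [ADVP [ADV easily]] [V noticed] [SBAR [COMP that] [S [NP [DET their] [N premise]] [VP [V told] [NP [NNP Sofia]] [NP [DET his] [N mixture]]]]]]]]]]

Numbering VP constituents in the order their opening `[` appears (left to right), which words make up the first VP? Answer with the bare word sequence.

believed that our tall valley above their bright lawyer through their window during no fragile comet easily noticed that their premise told Sofia his mixture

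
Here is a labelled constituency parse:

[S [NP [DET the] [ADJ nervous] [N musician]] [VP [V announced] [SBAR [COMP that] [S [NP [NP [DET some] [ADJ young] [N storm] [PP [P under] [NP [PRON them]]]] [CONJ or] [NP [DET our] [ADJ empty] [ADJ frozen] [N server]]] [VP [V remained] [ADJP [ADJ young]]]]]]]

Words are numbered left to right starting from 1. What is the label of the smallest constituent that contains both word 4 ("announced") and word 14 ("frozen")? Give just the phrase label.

Word 4 lies under S → VP → V; word 14 lies under S → VP → SBAR → S → NP → NP → ADJ. The lowest shared node is the VP.

VP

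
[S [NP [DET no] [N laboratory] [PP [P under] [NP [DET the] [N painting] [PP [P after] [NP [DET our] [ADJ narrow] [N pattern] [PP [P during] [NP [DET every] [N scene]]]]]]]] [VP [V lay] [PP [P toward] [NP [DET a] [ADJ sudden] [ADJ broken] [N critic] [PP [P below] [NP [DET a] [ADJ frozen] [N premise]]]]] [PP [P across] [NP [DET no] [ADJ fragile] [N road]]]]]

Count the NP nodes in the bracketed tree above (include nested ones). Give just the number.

The NP constituents are: [NP no laboratory under the painting after our narrow pattern during every scene]; [NP the painting after our narrow pattern during every scene]; [NP our narrow pattern during every scene]; [NP every scene]; [NP a sudden broken critic below a frozen premise]; [NP a frozen premise] …. Total: 7.

7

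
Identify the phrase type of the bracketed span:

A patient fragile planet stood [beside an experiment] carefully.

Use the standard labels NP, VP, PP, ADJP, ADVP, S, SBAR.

The span is built around the preposition "beside" — a prepositional phrase (PP).

PP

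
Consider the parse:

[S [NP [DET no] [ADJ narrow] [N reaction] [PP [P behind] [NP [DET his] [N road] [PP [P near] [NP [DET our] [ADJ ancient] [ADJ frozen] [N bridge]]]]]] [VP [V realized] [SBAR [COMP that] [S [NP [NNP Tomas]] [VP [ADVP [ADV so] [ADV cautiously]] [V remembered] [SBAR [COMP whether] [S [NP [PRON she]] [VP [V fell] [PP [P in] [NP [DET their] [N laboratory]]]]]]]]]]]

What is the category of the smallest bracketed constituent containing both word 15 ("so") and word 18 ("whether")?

Both words fall inside [VP so cautiously remembered whether she fell in their laboratory] (words 15–23), and no smaller constituent contains them both. Label: VP.

VP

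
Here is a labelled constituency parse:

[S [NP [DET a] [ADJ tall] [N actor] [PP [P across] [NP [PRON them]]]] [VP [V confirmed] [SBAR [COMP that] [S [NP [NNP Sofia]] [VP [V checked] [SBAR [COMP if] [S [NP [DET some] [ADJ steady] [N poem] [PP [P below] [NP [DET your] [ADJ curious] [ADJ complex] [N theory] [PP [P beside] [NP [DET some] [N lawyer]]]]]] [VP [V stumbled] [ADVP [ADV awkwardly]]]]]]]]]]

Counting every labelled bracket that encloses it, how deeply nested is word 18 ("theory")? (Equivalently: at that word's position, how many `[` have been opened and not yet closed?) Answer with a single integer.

11

Path from the root down to the word: S → VP → SBAR → S → VP → SBAR → S → NP → PP → NP → N. That is 11 enclosing brackets.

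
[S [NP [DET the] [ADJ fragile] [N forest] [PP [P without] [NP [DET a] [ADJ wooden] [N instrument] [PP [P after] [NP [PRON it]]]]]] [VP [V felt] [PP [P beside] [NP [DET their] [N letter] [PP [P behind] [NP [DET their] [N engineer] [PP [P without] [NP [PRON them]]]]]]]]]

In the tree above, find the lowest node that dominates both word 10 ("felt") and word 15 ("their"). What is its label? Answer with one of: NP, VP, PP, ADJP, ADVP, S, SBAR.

VP

Word 10 lies under S → VP → V; word 15 lies under S → VP → PP → NP → PP → NP → DET. The lowest shared node is the VP.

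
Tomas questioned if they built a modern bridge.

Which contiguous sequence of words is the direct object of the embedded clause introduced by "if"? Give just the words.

a modern bridge

"built" heads the VP of the embedded clause introduced by "if", and "a modern bridge" is its direct object.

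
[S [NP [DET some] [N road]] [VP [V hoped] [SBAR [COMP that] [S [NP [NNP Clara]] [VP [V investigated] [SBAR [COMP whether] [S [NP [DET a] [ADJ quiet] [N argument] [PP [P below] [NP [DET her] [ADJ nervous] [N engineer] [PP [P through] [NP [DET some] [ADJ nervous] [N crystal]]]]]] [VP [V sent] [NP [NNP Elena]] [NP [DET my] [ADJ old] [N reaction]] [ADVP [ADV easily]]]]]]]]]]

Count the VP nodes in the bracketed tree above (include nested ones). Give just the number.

Listing each VP by its span: [VP hoped that Clara investigated whether a quiet argument below her nervous engineer through some nervous crystal sent Elena my old reaction easily]; [VP investigated whether a quiet argument below her nervous engineer through some nervous crystal sent Elena my old reaction easily]; [VP sent Elena my old reaction easily] — that makes 3.

3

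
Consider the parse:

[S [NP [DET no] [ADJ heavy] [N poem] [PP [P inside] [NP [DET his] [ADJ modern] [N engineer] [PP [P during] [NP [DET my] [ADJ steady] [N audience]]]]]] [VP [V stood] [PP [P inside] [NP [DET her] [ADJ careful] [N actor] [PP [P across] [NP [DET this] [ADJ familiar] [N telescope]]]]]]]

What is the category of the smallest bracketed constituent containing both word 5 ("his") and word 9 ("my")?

NP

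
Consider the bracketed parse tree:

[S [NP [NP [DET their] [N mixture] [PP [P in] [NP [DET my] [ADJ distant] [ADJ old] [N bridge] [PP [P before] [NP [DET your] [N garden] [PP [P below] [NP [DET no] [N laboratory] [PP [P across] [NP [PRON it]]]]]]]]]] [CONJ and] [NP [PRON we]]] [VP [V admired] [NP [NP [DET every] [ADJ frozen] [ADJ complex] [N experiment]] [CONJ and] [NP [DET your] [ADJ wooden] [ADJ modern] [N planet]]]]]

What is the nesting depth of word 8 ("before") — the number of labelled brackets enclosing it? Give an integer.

Counting open brackets not yet closed at "before": [S [NP [NP [PP [NP [PP [P = 7.

7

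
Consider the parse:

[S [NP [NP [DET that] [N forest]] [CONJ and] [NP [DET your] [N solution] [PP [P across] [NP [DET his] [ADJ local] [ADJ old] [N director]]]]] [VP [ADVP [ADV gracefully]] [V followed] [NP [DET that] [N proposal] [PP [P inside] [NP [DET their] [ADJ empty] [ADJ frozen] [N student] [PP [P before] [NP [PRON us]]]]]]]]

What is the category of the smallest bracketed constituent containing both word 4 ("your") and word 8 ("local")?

NP

Both words fall inside [NP your solution across his local old director] (words 4–10), and no smaller constituent contains them both. Label: NP.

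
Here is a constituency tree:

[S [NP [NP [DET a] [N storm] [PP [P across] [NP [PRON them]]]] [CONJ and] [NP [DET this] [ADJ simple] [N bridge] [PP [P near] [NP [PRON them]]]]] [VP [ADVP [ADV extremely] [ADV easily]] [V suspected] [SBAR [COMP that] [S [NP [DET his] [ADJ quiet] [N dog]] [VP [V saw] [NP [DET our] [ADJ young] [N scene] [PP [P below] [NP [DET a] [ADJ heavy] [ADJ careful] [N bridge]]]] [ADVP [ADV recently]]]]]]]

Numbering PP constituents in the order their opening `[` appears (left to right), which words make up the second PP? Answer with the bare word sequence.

Opening `[PP` markers occur at word positions 3, 9, 22; the second of these opens the constituent [PP near them].

near them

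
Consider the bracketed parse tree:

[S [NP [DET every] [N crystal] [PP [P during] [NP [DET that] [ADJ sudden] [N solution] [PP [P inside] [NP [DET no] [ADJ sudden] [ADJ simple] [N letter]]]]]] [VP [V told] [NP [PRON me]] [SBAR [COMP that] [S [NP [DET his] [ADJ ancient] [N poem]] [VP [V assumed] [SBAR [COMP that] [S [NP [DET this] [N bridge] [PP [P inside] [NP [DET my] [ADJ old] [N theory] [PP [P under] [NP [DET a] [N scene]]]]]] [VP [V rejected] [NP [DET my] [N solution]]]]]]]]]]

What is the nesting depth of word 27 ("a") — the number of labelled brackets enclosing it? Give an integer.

13

Path from the root down to the word: S → VP → SBAR → S → VP → SBAR → S → NP → PP → NP → PP → NP → DET. That is 13 enclosing brackets.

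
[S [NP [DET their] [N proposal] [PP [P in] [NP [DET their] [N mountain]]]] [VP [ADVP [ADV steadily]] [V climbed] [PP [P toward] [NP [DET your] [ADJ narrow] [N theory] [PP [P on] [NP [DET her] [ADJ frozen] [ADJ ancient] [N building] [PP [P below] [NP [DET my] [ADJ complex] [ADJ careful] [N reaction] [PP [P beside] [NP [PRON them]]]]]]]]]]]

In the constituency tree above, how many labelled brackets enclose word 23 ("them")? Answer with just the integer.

11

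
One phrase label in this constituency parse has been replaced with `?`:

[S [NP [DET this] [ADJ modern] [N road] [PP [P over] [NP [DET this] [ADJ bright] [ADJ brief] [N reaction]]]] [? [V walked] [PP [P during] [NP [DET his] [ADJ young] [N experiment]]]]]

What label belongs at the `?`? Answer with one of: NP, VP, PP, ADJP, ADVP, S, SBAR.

VP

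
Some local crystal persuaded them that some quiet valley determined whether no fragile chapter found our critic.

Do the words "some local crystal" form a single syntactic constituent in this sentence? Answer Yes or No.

The sequence corresponds to a single NP node — the noun phrase "some local crystal".

Yes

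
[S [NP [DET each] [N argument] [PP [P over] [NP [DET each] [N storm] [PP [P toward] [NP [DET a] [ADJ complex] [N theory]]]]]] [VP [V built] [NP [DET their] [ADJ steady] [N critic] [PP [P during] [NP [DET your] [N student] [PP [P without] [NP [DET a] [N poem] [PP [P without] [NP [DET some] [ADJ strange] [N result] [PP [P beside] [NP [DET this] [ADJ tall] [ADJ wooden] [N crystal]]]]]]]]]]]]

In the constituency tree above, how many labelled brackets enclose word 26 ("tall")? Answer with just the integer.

12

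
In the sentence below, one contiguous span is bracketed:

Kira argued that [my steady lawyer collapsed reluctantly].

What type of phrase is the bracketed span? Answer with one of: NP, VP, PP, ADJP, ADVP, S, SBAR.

S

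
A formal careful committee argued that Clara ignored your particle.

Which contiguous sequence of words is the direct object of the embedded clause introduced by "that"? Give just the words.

Within the embedded clause introduced by "that", the direct object of "ignored" is "your particle".

your particle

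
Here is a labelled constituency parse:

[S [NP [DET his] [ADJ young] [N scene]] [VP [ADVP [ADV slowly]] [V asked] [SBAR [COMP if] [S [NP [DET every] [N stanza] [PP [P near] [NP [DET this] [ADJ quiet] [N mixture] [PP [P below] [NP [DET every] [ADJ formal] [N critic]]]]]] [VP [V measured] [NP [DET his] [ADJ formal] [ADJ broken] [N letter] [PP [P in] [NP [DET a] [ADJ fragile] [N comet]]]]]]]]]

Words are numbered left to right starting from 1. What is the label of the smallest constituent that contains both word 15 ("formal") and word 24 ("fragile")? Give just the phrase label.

S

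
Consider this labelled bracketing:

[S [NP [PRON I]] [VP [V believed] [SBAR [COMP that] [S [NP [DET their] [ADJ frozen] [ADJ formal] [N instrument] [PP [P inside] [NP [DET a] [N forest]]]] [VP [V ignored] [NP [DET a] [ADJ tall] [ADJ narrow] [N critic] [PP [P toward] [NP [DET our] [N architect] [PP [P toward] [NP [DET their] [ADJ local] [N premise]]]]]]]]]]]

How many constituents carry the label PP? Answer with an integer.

The PP constituents are: [PP inside a forest]; [PP toward our architect toward their local premise]; [PP toward their local premise]. Total: 3.

3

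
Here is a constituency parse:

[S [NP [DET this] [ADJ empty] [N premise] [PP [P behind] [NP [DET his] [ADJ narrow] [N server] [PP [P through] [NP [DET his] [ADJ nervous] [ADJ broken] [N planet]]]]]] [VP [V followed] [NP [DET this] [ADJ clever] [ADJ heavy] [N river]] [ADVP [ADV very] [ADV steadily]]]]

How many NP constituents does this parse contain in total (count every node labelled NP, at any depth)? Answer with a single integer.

4

The NP constituents are: [NP this empty premise behind his narrow server through his nervous broken planet]; [NP his narrow server through his nervous broken planet]; [NP his nervous broken planet]; [NP this clever heavy river]. Total: 4.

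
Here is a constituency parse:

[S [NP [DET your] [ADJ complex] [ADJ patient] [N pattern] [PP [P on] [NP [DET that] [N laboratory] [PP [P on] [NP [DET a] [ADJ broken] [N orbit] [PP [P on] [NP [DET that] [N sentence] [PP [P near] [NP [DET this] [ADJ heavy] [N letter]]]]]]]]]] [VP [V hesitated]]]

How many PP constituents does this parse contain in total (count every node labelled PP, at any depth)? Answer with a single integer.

4

The PP constituents are: [PP on that laboratory on a broken orbit on that sentence near this heavy letter]; [PP on a broken orbit on that sentence near this heavy letter]; [PP on that sentence near this heavy letter]; [PP near this heavy letter]. Total: 4.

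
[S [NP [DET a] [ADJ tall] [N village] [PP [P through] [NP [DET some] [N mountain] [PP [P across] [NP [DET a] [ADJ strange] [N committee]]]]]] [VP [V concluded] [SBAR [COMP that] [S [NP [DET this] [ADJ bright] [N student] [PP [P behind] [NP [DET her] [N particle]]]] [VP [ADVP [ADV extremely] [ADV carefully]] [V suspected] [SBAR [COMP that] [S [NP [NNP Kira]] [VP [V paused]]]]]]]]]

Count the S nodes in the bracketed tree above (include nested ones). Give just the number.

3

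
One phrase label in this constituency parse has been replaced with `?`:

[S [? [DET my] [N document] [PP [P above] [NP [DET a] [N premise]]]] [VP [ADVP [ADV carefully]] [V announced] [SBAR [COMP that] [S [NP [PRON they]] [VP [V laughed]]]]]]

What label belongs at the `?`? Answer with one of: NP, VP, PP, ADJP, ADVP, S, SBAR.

NP

A constituent whose immediate children are DET 'my', N 'document', PP is a noun phrase: NP.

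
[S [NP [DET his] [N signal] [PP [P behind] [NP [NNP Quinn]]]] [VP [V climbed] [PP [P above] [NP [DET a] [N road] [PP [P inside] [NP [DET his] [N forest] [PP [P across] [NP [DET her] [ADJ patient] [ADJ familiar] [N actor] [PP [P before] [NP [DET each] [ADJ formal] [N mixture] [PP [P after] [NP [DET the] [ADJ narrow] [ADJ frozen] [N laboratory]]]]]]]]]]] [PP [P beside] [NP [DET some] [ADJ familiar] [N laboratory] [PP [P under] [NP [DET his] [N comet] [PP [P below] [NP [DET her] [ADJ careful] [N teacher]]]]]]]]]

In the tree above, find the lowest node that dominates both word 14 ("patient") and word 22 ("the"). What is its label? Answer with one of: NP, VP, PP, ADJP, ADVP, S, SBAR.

NP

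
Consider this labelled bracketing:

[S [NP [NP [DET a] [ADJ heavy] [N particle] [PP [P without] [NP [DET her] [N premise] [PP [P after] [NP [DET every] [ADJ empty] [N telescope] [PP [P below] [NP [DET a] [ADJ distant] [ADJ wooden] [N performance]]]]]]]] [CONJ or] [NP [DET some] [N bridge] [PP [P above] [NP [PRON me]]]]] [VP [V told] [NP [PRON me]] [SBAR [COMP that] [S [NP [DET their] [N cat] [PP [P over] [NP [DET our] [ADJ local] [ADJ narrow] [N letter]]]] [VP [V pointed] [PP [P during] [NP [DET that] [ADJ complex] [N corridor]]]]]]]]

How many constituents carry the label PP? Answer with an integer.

Listing each PP by its span: [PP without her premise after every empty telescope below a distant wooden performance]; [PP after every empty telescope below a distant wooden performance]; [PP below a distant wooden performance]; [PP above me]; [PP over our local narrow letter]; [PP during that complex corridor] — that makes 6.

6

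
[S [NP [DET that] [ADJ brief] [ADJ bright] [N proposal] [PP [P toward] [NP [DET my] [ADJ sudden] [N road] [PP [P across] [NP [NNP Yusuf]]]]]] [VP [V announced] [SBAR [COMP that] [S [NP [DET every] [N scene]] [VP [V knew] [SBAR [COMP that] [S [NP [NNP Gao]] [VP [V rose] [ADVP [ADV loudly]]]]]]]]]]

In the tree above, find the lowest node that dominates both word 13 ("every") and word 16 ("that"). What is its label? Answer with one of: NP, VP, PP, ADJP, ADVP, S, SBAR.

S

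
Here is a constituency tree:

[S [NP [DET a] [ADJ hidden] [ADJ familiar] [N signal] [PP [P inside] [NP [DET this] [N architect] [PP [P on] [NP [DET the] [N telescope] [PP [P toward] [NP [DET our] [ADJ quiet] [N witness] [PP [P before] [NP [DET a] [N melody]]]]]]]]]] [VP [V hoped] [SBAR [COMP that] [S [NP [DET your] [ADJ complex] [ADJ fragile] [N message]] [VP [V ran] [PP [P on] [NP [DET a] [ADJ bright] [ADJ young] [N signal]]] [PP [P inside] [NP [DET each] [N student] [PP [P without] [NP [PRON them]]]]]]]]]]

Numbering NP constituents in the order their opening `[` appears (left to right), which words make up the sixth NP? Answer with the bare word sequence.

The NP opening brackets appear, in order, over: "a hidden familiar signal inside this architect on the telescope toward our quiet witness before a melody"; "this architect on the telescope toward our quiet witness before a melody"; "the telescope toward our quiet witness before a melody"; "our quiet witness before a melody"; "a melody"; "your complex fragile message"; "a bright young signal"; "each student without them"; "them". The sixth one spans "your complex fragile message".

your complex fragile message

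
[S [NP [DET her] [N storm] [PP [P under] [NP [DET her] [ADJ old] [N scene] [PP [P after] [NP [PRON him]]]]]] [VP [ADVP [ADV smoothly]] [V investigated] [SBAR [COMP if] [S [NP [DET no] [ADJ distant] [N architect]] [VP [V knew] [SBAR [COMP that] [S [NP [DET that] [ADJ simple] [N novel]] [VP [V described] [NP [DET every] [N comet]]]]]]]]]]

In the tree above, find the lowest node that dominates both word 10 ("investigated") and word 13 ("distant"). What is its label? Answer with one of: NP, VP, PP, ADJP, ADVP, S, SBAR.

Both words fall inside [VP smoothly investigated if no distant architect knew that that simple novel described every comet] (words 9–22), and no smaller constituent contains them both. Label: VP.

VP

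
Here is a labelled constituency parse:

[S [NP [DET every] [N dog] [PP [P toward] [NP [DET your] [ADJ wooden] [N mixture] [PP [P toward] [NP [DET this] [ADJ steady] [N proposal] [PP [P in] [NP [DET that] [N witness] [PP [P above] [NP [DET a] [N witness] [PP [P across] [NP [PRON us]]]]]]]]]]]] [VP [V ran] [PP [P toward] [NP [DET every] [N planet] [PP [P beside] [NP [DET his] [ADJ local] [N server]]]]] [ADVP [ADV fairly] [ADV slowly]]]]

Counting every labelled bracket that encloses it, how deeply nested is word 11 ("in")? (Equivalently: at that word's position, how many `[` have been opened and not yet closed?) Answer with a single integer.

8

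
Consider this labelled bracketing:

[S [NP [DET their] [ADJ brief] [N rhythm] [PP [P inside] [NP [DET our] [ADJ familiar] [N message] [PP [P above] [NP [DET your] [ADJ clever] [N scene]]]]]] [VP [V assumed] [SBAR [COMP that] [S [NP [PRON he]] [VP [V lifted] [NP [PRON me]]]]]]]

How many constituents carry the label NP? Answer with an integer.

5

The NP constituents are: [NP their brief rhythm inside our familiar message above your clever scene]; [NP our familiar message above your clever scene]; [NP your clever scene]; [NP he]; [NP me]. Total: 5.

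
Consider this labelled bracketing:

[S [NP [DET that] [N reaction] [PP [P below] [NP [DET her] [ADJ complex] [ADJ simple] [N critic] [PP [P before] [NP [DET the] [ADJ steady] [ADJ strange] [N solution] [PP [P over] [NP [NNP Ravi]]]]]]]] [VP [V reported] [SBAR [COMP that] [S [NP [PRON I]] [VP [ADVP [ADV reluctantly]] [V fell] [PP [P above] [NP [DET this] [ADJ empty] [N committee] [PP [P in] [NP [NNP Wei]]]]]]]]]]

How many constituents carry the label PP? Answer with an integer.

5

Scanning left to right, an opening `[PP` appears at word positions 3, 8, 13, 20, 24 — 5 in total.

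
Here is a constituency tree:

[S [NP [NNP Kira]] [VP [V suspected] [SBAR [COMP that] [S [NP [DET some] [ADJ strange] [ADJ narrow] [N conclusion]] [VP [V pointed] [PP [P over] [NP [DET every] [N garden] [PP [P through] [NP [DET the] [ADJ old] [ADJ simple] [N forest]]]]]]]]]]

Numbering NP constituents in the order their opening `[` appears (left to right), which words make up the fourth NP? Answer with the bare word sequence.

In left-to-right order the NP constituents are "Kira"; "some strange narrow conclusion"; "every garden through the old simple forest"; "the old simple forest". Number 4 is "the old simple forest".

the old simple forest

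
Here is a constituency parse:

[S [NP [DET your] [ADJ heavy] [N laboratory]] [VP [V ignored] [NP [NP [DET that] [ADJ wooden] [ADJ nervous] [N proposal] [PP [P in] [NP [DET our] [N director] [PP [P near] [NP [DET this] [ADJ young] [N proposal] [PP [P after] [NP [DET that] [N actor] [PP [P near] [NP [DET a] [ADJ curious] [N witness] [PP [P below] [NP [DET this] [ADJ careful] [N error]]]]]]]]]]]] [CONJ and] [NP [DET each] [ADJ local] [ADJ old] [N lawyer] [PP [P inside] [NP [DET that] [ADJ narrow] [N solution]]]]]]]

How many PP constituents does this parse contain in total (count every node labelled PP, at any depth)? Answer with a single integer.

6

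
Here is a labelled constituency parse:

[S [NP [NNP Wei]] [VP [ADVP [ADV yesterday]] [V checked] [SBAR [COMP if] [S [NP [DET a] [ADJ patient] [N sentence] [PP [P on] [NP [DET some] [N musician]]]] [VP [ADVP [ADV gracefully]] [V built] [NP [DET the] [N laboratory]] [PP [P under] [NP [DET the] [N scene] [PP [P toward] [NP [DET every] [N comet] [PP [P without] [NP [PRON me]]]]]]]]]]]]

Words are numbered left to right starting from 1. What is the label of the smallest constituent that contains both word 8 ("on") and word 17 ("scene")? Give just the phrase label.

S

Both words fall inside [S a patient sentence on some musician gracefully built the laboratory under the scene toward every comet without me] (words 5–22), and no smaller constituent contains them both. Label: S.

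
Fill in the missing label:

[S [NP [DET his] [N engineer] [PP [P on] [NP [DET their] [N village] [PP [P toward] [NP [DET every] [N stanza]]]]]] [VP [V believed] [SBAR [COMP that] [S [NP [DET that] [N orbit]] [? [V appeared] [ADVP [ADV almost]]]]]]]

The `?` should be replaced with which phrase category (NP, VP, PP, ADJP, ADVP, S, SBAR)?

VP

A constituent whose immediate children are V 'appeared', ADVP is a verb phrase: VP.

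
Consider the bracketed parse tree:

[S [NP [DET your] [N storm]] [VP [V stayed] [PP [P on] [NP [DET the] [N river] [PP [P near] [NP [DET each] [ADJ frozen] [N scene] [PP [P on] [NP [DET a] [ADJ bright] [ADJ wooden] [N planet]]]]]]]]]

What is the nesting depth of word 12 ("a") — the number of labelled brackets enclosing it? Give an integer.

The word sits inside DET, which is inside NP, inside PP, inside NP, inside PP, inside NP, inside PP, inside VP, inside S — 9 brackets in all.

9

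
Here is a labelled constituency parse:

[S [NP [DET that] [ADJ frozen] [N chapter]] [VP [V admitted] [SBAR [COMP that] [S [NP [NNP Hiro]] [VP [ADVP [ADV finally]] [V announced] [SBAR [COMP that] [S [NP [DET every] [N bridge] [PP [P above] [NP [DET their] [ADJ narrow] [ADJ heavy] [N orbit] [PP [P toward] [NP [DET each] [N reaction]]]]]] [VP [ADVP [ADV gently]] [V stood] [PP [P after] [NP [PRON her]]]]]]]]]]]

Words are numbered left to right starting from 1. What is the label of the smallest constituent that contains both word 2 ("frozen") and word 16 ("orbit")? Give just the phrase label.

Both words fall inside [S that frozen chapter admitted that Hiro finally announced that every bridge above their narrow heavy orbit toward each reaction gently stood after her] (words 1–23), and no smaller constituent contains them both. Label: S.

S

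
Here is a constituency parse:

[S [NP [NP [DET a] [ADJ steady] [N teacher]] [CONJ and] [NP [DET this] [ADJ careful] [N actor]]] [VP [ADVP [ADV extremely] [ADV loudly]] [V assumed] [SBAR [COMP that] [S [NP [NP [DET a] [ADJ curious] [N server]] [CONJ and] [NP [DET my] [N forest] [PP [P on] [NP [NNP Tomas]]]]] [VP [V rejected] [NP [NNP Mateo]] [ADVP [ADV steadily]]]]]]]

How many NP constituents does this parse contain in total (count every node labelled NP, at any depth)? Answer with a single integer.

8

Listing each NP by its span: [NP a steady teacher and this careful actor]; [NP a steady teacher]; [NP this careful actor]; [NP a curious server and my forest on Tomas]; [NP a curious server]; [NP my forest on Tomas] … — that makes 8.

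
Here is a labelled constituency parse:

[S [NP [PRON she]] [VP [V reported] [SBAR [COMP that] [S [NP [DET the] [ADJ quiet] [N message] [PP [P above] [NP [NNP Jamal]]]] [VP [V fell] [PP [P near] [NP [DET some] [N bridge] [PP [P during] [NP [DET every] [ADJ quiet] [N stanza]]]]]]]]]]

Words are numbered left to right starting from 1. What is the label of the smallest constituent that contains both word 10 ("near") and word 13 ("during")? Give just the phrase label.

PP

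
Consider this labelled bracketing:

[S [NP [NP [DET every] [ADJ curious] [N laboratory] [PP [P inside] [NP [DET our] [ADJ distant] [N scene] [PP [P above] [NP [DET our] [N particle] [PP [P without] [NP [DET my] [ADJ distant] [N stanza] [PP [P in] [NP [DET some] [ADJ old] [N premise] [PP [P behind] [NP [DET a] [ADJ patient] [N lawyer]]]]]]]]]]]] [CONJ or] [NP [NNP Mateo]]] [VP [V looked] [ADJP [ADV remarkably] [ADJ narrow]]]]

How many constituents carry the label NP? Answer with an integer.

8

Scanning left to right, an opening `[NP` appears at word positions 1, 1, 5, 9, 12, 16, 20, 24 — 8 in total.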